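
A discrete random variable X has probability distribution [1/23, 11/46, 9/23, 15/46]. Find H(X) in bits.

H(X) = -Σ p(x) log₂ p(x)
  -1/23 × log₂(1/23) = 0.1967
  -11/46 × log₂(11/46) = 0.4936
  -9/23 × log₂(9/23) = 0.5297
  -15/46 × log₂(15/46) = 0.5272
H(X) = 1.7471 bits


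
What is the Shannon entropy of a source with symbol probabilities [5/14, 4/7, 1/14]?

H(X) = -Σ p(x) log₂ p(x)
  -5/14 × log₂(5/14) = 0.5305
  -4/7 × log₂(4/7) = 0.4613
  -1/14 × log₂(1/14) = 0.2720
H(X) = 1.2638 bits


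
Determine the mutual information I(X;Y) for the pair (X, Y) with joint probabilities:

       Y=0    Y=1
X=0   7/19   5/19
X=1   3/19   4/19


H(X) = 0.9495, H(Y) = 0.9980, H(X,Y) = 1.9313
I(X;Y) = H(X) + H(Y) - H(X,Y) = 0.0162 bits


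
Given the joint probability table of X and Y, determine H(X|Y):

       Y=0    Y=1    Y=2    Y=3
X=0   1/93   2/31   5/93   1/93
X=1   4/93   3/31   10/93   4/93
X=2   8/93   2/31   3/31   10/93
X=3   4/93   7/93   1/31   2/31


H(X|Y) = Σ_y p(y) H(X|Y=y)
  p(Y=0) = 17/93, H(X|Y=0) = 1.7345
  p(Y=1) = 28/93, H(X|Y=1) = 1.9788
  p(Y=2) = 9/31, H(X|Y=2) = 1.8618
  p(Y=3) = 7/31, H(X|Y=3) = 1.6909
H(X|Y) = 0.1828×1.7345 + 0.3011×1.9788 + 0.2903×1.8618 + 0.2258×1.6909 = 1.8352 bits


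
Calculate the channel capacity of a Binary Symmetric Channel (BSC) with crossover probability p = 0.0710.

For BSC with error probability p:
C = 1 - H(p) where H(p) is binary entropy
H(0.0710) = -0.0710 × log₂(0.0710) - 0.9290 × log₂(0.9290)
H(p) = 0.3696
C = 1 - 0.3696 = 0.6304 bits/use


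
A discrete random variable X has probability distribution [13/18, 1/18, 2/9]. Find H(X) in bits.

H(X) = -Σ p(x) log₂ p(x)
  -13/18 × log₂(13/18) = 0.3391
  -1/18 × log₂(1/18) = 0.2317
  -2/9 × log₂(2/9) = 0.4822
H(X) = 1.0529 bits


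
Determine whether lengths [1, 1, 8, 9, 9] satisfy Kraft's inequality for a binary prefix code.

Kraft inequality: Σ 2^(-l_i) ≤ 1 for prefix-free code
Calculating: 2^(-1) + 2^(-1) + 2^(-8) + 2^(-9) + 2^(-9)
= 0.5 + 0.5 + 0.00390625 + 0.001953125 + 0.001953125
= 1.0078
Since 1.0078 > 1, prefix-free code does not exist


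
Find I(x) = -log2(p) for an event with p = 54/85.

Information content I(x) = -log₂(p(x))
I = -log₂(54/85) = -log₂(0.6353)
I = 0.6545 bits


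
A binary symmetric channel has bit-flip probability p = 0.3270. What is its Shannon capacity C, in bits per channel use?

For BSC with error probability p:
C = 1 - H(p) where H(p) is binary entropy
H(0.3270) = -0.3270 × log₂(0.3270) - 0.6730 × log₂(0.6730)
H(p) = 0.9118
C = 1 - 0.9118 = 0.0882 bits/use


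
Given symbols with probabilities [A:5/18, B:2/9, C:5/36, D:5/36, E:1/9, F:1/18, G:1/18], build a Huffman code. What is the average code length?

Huffman tree construction:
Combine smallest probabilities repeatedly
Resulting codes:
  A: 10 (length 2)
  B: 00 (length 2)
  C: 110 (length 3)
  D: 111 (length 3)
  E: 010 (length 3)
  F: 0110 (length 4)
  G: 0111 (length 4)
Average length = Σ p(s) × length(s) = 2.6111 bits


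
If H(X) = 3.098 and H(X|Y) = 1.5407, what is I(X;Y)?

I(X;Y) = H(X) - H(X|Y)
I(X;Y) = 3.098 - 1.5407 = 1.5573 bits


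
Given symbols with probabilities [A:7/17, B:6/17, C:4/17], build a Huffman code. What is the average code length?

Huffman tree construction:
Combine smallest probabilities repeatedly
Resulting codes:
  A: 0 (length 1)
  B: 11 (length 2)
  C: 10 (length 2)
Average length = Σ p(s) × length(s) = 1.5882 bits


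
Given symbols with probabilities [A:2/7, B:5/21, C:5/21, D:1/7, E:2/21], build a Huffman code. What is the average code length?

Huffman tree construction:
Combine smallest probabilities repeatedly
Resulting codes:
  A: 11 (length 2)
  B: 00 (length 2)
  C: 01 (length 2)
  D: 101 (length 3)
  E: 100 (length 3)
Average length = Σ p(s) × length(s) = 2.2381 bits


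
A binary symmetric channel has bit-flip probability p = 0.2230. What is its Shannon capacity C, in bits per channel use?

For BSC with error probability p:
C = 1 - H(p) where H(p) is binary entropy
H(0.2230) = -0.2230 × log₂(0.2230) - 0.7770 × log₂(0.7770)
H(p) = 0.7656
C = 1 - 0.7656 = 0.2344 bits/use


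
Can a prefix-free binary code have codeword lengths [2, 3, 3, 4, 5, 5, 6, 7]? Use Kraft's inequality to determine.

Kraft inequality: Σ 2^(-l_i) ≤ 1 for prefix-free code
Calculating: 2^(-2) + 2^(-3) + 2^(-3) + 2^(-4) + 2^(-5) + 2^(-5) + 2^(-6) + 2^(-7)
= 0.25 + 0.125 + 0.125 + 0.0625 + 0.03125 + 0.03125 + 0.015625 + 0.0078125
= 0.6484
Since 0.6484 ≤ 1, prefix-free code exists


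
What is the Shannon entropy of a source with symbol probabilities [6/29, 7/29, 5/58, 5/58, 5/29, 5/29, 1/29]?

H(X) = -Σ p(x) log₂ p(x)
  -6/29 × log₂(6/29) = 0.4703
  -7/29 × log₂(7/29) = 0.4950
  -5/58 × log₂(5/58) = 0.3048
  -5/58 × log₂(5/58) = 0.3048
  -5/29 × log₂(5/29) = 0.4373
  -5/29 × log₂(5/29) = 0.4373
  -1/29 × log₂(1/29) = 0.1675
H(X) = 2.6169 bits


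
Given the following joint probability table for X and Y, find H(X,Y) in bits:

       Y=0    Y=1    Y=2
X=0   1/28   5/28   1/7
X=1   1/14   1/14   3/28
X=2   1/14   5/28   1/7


H(X,Y) = -Σ p(x,y) log₂ p(x,y)
  p(0,0)=1/28: -0.0357 × log₂(0.0357) = 0.1717
  p(0,1)=5/28: -0.1786 × log₂(0.1786) = 0.4438
  p(0,2)=1/7: -0.1429 × log₂(0.1429) = 0.4011
  p(1,0)=1/14: -0.0714 × log₂(0.0714) = 0.2720
  p(1,1)=1/14: -0.0714 × log₂(0.0714) = 0.2720
  p(1,2)=3/28: -0.1071 × log₂(0.1071) = 0.3453
  p(2,0)=1/14: -0.0714 × log₂(0.0714) = 0.2720
  p(2,1)=5/28: -0.1786 × log₂(0.1786) = 0.4438
  p(2,2)=1/7: -0.1429 × log₂(0.1429) = 0.4011
H(X,Y) = 3.0226 bits


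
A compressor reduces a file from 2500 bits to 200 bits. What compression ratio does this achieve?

Compression ratio = Original / Compressed
= 2500 / 200 = 12.50:1


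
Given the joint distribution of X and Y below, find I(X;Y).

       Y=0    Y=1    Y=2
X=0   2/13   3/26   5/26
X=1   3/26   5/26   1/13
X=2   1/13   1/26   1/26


H(X) = 1.4605, H(Y) = 1.5828, H(X,Y) = 2.9801
I(X;Y) = H(X) + H(Y) - H(X,Y) = 0.0632 bits


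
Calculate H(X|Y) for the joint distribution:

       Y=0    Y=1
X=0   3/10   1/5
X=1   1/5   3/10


H(X|Y) = Σ_y p(y) H(X|Y=y)
  p(Y=0) = 1/2, H(X|Y=0) = 0.9710
  p(Y=1) = 1/2, H(X|Y=1) = 0.9710
H(X|Y) = 0.5000×0.9710 + 0.5000×0.9710 = 0.9710 bits


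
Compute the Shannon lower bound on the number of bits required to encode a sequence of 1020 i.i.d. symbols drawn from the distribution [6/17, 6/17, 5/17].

Entropy H = 1.5799 bits/symbol
Minimum bits = H × n = 1.5799 × 1020
= 1611.46 bits


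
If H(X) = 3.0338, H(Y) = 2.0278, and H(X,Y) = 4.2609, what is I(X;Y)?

I(X;Y) = H(X) + H(Y) - H(X,Y)
I(X;Y) = 3.0338 + 2.0278 - 4.2609 = 0.8007 bits


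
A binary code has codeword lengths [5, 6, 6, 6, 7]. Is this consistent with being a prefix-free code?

Kraft inequality: Σ 2^(-l_i) ≤ 1 for prefix-free code
Calculating: 2^(-5) + 2^(-6) + 2^(-6) + 2^(-6) + 2^(-7)
= 0.03125 + 0.015625 + 0.015625 + 0.015625 + 0.0078125
= 0.0859
Since 0.0859 ≤ 1, prefix-free code exists


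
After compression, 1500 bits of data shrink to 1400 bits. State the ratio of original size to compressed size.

Compression ratio = Original / Compressed
= 1500 / 1400 = 1.07:1


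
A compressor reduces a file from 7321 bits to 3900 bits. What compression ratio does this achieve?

Compression ratio = Original / Compressed
= 7321 / 3900 = 1.88:1


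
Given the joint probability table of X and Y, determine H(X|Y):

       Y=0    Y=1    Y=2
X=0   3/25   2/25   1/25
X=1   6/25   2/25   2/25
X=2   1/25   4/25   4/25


H(X|Y) = Σ_y p(y) H(X|Y=y)
  p(Y=0) = 2/5, H(X|Y=0) = 1.2955
  p(Y=1) = 8/25, H(X|Y=1) = 1.5000
  p(Y=2) = 7/25, H(X|Y=2) = 1.3788
H(X|Y) = 0.4000×1.2955 + 0.3200×1.5000 + 0.2800×1.3788 = 1.3842 bits


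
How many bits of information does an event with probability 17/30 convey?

Information content I(x) = -log₂(p(x))
I = -log₂(17/30) = -log₂(0.5667)
I = 0.8194 bits


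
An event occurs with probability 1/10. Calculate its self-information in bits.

Information content I(x) = -log₂(p(x))
I = -log₂(1/10) = -log₂(0.1000)
I = 3.3219 bits


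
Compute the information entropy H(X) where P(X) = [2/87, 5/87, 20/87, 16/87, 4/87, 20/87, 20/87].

H(X) = -Σ p(x) log₂ p(x)
  -2/87 × log₂(2/87) = 0.1251
  -5/87 × log₂(5/87) = 0.2368
  -20/87 × log₂(20/87) = 0.4876
  -16/87 × log₂(16/87) = 0.4493
  -4/87 × log₂(4/87) = 0.2043
  -20/87 × log₂(20/87) = 0.4876
  -20/87 × log₂(20/87) = 0.4876
H(X) = 2.4783 bits


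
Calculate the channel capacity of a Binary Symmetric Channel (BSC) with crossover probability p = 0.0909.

For BSC with error probability p:
C = 1 - H(p) where H(p) is binary entropy
H(0.0909) = -0.0909 × log₂(0.0909) - 0.9091 × log₂(0.9091)
H(p) = 0.4395
C = 1 - 0.4395 = 0.5605 bits/use


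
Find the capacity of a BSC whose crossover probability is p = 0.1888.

For BSC with error probability p:
C = 1 - H(p) where H(p) is binary entropy
H(0.1888) = -0.1888 × log₂(0.1888) - 0.8112 × log₂(0.8112)
H(p) = 0.6990
C = 1 - 0.6990 = 0.3010 bits/use


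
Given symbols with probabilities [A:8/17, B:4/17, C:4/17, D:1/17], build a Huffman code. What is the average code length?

Huffman tree construction:
Combine smallest probabilities repeatedly
Resulting codes:
  A: 0 (length 1)
  B: 111 (length 3)
  C: 10 (length 2)
  D: 110 (length 3)
Average length = Σ p(s) × length(s) = 1.8235 bits


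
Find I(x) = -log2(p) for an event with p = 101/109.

Information content I(x) = -log₂(p(x))
I = -log₂(101/109) = -log₂(0.9266)
I = 0.1100 bits


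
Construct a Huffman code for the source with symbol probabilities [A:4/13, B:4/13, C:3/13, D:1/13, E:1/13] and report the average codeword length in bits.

Huffman tree construction:
Combine smallest probabilities repeatedly
Resulting codes:
  A: 10 (length 2)
  B: 11 (length 2)
  C: 01 (length 2)
  D: 000 (length 3)
  E: 001 (length 3)
Average length = Σ p(s) × length(s) = 2.1538 bits


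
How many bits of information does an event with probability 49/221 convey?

Information content I(x) = -log₂(p(x))
I = -log₂(49/221) = -log₂(0.2217)
I = 2.1732 bits


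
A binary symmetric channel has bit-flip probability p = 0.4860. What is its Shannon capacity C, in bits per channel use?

For BSC with error probability p:
C = 1 - H(p) where H(p) is binary entropy
H(0.4860) = -0.4860 × log₂(0.4860) - 0.5140 × log₂(0.5140)
H(p) = 0.9994
C = 1 - 0.9994 = 0.0006 bits/use


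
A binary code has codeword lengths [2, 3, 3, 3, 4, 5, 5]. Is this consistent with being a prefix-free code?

Kraft inequality: Σ 2^(-l_i) ≤ 1 for prefix-free code
Calculating: 2^(-2) + 2^(-3) + 2^(-3) + 2^(-3) + 2^(-4) + 2^(-5) + 2^(-5)
= 0.25 + 0.125 + 0.125 + 0.125 + 0.0625 + 0.03125 + 0.03125
= 0.7500
Since 0.7500 ≤ 1, prefix-free code exists


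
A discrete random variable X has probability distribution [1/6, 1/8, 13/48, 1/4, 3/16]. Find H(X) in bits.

H(X) = -Σ p(x) log₂ p(x)
  -1/6 × log₂(1/6) = 0.4308
  -1/8 × log₂(1/8) = 0.3750
  -13/48 × log₂(13/48) = 0.5104
  -1/4 × log₂(1/4) = 0.5000
  -3/16 × log₂(3/16) = 0.4528
H(X) = 2.2690 bits


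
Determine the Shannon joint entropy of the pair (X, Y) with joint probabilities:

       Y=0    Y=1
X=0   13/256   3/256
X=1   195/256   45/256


H(X,Y) = -Σ p(x,y) log₂ p(x,y)
  p(0,0)=13/256: -0.0508 × log₂(0.0508) = 0.2183
  p(0,1)=3/256: -0.0117 × log₂(0.0117) = 0.0752
  p(1,0)=195/256: -0.7617 × log₂(0.7617) = 0.2991
  p(1,1)=45/256: -0.1758 × log₂(0.1758) = 0.4409
H(X,Y) = 1.0335 bits


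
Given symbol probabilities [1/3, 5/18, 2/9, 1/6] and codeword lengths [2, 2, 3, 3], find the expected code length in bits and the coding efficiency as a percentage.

Average length L = Σ p_i × l_i = 2.3889 bits
Entropy H = 1.9547 bits
Efficiency η = H/L × 100% = 81.82%


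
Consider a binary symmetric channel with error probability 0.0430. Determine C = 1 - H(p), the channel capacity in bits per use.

For BSC with error probability p:
C = 1 - H(p) where H(p) is binary entropy
H(0.0430) = -0.0430 × log₂(0.0430) - 0.9570 × log₂(0.9570)
H(p) = 0.2559
C = 1 - 0.2559 = 0.7441 bits/use


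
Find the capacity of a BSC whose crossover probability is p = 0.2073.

For BSC with error probability p:
C = 1 - H(p) where H(p) is binary entropy
H(0.2073) = -0.2073 × log₂(0.2073) - 0.7927 × log₂(0.7927)
H(p) = 0.7363
C = 1 - 0.7363 = 0.2637 bits/use


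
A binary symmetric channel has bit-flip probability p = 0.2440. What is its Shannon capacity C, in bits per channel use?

For BSC with error probability p:
C = 1 - H(p) where H(p) is binary entropy
H(0.2440) = -0.2440 × log₂(0.2440) - 0.7560 × log₂(0.7560)
H(p) = 0.8016
C = 1 - 0.8016 = 0.1984 bits/use


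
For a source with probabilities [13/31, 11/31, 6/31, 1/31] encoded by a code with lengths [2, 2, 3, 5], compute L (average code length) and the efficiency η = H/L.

Average length L = Σ p_i × l_i = 2.2903 bits
Entropy H = 1.6745 bits
Efficiency η = H/L × 100% = 73.11%


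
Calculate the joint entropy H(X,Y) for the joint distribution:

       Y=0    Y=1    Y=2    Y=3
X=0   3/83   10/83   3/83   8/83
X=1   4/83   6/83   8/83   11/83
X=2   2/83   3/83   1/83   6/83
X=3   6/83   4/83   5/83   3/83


H(X,Y) = -Σ p(x,y) log₂ p(x,y)
  p(0,0)=3/83: -0.0361 × log₂(0.0361) = 0.1731
  p(0,1)=10/83: -0.1205 × log₂(0.1205) = 0.3678
  p(0,2)=3/83: -0.0361 × log₂(0.0361) = 0.1731
  p(0,3)=8/83: -0.0964 × log₂(0.0964) = 0.3253
  p(1,0)=4/83: -0.0482 × log₂(0.0482) = 0.2108
  p(1,1)=6/83: -0.0723 × log₂(0.0723) = 0.2740
  p(1,2)=8/83: -0.0964 × log₂(0.0964) = 0.3253
  p(1,3)=11/83: -0.1325 × log₂(0.1325) = 0.3864
  p(2,0)=2/83: -0.0241 × log₂(0.0241) = 0.1295
  p(2,1)=3/83: -0.0361 × log₂(0.0361) = 0.1731
  p(2,2)=1/83: -0.0120 × log₂(0.0120) = 0.0768
  p(2,3)=6/83: -0.0723 × log₂(0.0723) = 0.2740
  p(3,0)=6/83: -0.0723 × log₂(0.0723) = 0.2740
  p(3,1)=4/83: -0.0482 × log₂(0.0482) = 0.2108
  p(3,2)=5/83: -0.0602 × log₂(0.0602) = 0.2442
  p(3,3)=3/83: -0.0361 × log₂(0.0361) = 0.1731
H(X,Y) = 3.7915 bits


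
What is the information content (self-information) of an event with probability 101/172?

Information content I(x) = -log₂(p(x))
I = -log₂(101/172) = -log₂(0.5872)
I = 0.7681 bits


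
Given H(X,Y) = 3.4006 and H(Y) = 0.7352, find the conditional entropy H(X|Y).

Chain rule: H(X,Y) = H(X|Y) + H(Y)
H(X|Y) = H(X,Y) - H(Y) = 3.4006 - 0.7352 = 2.6654 bits


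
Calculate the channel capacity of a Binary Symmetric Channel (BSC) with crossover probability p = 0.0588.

For BSC with error probability p:
C = 1 - H(p) where H(p) is binary entropy
H(0.0588) = -0.0588 × log₂(0.0588) - 0.9412 × log₂(0.9412)
H(p) = 0.3227
C = 1 - 0.3227 = 0.6773 bits/use


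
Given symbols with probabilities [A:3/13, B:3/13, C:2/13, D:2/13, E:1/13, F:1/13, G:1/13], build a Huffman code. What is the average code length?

Huffman tree construction:
Combine smallest probabilities repeatedly
Resulting codes:
  A: 00 (length 2)
  B: 01 (length 2)
  C: 101 (length 3)
  D: 110 (length 3)
  E: 1110 (length 4)
  F: 1111 (length 4)
  G: 100 (length 3)
Average length = Σ p(s) × length(s) = 2.6923 bits


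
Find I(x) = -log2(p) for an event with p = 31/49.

Information content I(x) = -log₂(p(x))
I = -log₂(31/49) = -log₂(0.6327)
I = 0.6605 bits


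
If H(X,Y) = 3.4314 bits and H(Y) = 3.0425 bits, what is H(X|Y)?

Chain rule: H(X,Y) = H(X|Y) + H(Y)
H(X|Y) = H(X,Y) - H(Y) = 3.4314 - 3.0425 = 0.3889 bits


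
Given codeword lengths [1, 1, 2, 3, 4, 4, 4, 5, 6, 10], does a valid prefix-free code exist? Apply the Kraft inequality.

Kraft inequality: Σ 2^(-l_i) ≤ 1 for prefix-free code
Calculating: 2^(-1) + 2^(-1) + 2^(-2) + 2^(-3) + 2^(-4) + 2^(-4) + 2^(-4) + 2^(-5) + 2^(-6) + 2^(-10)
= 0.5 + 0.5 + 0.25 + 0.125 + 0.0625 + 0.0625 + 0.0625 + 0.03125 + 0.015625 + 0.0009765625
= 1.6104
Since 1.6104 > 1, prefix-free code does not exist


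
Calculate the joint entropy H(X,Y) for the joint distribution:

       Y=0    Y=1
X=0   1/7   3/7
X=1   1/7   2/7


H(X,Y) = -Σ p(x,y) log₂ p(x,y)
  p(0,0)=1/7: -0.1429 × log₂(0.1429) = 0.4011
  p(0,1)=3/7: -0.4286 × log₂(0.4286) = 0.5239
  p(1,0)=1/7: -0.1429 × log₂(0.1429) = 0.4011
  p(1,1)=2/7: -0.2857 × log₂(0.2857) = 0.5164
H(X,Y) = 1.8424 bits


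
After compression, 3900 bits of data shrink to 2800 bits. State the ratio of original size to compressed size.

Compression ratio = Original / Compressed
= 3900 / 2800 = 1.39:1


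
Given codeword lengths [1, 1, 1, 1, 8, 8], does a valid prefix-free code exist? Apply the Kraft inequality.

Kraft inequality: Σ 2^(-l_i) ≤ 1 for prefix-free code
Calculating: 2^(-1) + 2^(-1) + 2^(-1) + 2^(-1) + 2^(-8) + 2^(-8)
= 0.5 + 0.5 + 0.5 + 0.5 + 0.00390625 + 0.00390625
= 2.0078
Since 2.0078 > 1, prefix-free code does not exist


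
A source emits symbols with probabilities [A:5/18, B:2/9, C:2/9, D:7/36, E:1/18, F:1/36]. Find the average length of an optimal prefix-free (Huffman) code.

Huffman tree construction:
Combine smallest probabilities repeatedly
Resulting codes:
  A: 10 (length 2)
  B: 00 (length 2)
  C: 01 (length 2)
  D: 111 (length 3)
  E: 1101 (length 4)
  F: 1100 (length 4)
Average length = Σ p(s) × length(s) = 2.3611 bits


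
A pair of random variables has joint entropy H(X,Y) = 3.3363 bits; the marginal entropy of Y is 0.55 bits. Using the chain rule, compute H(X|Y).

Chain rule: H(X,Y) = H(X|Y) + H(Y)
H(X|Y) = H(X,Y) - H(Y) = 3.3363 - 0.55 = 2.7863 bits


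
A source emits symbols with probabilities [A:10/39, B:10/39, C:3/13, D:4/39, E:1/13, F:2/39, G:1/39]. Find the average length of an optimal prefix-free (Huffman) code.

Huffman tree construction:
Combine smallest probabilities repeatedly
Resulting codes:
  A: 01 (length 2)
  B: 10 (length 2)
  C: 00 (length 2)
  D: 110 (length 3)
  E: 1110 (length 4)
  F: 11111 (length 5)
  G: 11110 (length 5)
Average length = Σ p(s) × length(s) = 2.4872 bits


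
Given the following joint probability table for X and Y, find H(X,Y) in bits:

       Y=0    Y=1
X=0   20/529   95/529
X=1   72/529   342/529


H(X,Y) = -Σ p(x,y) log₂ p(x,y)
  p(0,0)=20/529: -0.0378 × log₂(0.0378) = 0.1786
  p(0,1)=95/529: -0.1796 × log₂(0.1796) = 0.4449
  p(1,0)=72/529: -0.1361 × log₂(0.1361) = 0.3916
  p(1,1)=342/529: -0.6465 × log₂(0.6465) = 0.4068
H(X,Y) = 1.4220 bits


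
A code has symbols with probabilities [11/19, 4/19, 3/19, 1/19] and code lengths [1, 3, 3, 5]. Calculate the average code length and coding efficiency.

Average length L = Σ p_i × l_i = 1.9474 bits
Entropy H = 1.5738 bits
Efficiency η = H/L × 100% = 80.82%


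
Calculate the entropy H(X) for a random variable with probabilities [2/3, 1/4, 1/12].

H(X) = -Σ p(x) log₂ p(x)
  -2/3 × log₂(2/3) = 0.3900
  -1/4 × log₂(1/4) = 0.5000
  -1/12 × log₂(1/12) = 0.2987
H(X) = 1.1887 bits


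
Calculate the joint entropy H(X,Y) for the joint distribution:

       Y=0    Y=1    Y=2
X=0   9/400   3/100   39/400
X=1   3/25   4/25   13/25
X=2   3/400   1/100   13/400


H(X,Y) = -Σ p(x,y) log₂ p(x,y)
  p(0,0)=9/400: -0.0225 × log₂(0.0225) = 0.1232
  p(0,1)=3/100: -0.0300 × log₂(0.0300) = 0.1518
  p(0,2)=39/400: -0.0975 × log₂(0.0975) = 0.3274
  p(1,0)=3/25: -0.1200 × log₂(0.1200) = 0.3671
  p(1,1)=4/25: -0.1600 × log₂(0.1600) = 0.4230
  p(1,2)=13/25: -0.5200 × log₂(0.5200) = 0.4906
  p(2,0)=3/400: -0.0075 × log₂(0.0075) = 0.0529
  p(2,1)=1/100: -0.0100 × log₂(0.0100) = 0.0664
  p(2,2)=13/400: -0.0325 × log₂(0.0325) = 0.1607
H(X,Y) = 2.1631 bits


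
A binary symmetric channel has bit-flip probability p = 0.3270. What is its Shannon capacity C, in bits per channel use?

For BSC with error probability p:
C = 1 - H(p) where H(p) is binary entropy
H(0.3270) = -0.3270 × log₂(0.3270) - 0.6730 × log₂(0.6730)
H(p) = 0.9118
C = 1 - 0.9118 = 0.0882 bits/use


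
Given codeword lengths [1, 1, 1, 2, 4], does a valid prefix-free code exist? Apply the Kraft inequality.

Kraft inequality: Σ 2^(-l_i) ≤ 1 for prefix-free code
Calculating: 2^(-1) + 2^(-1) + 2^(-1) + 2^(-2) + 2^(-4)
= 0.5 + 0.5 + 0.5 + 0.25 + 0.0625
= 1.8125
Since 1.8125 > 1, prefix-free code does not exist


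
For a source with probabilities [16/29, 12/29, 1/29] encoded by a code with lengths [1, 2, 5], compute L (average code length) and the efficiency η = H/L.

Average length L = Σ p_i × l_i = 1.5517 bits
Entropy H = 1.1677 bits
Efficiency η = H/L × 100% = 75.25%


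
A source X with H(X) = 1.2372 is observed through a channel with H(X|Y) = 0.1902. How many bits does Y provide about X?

I(X;Y) = H(X) - H(X|Y)
I(X;Y) = 1.2372 - 0.1902 = 1.047 bits


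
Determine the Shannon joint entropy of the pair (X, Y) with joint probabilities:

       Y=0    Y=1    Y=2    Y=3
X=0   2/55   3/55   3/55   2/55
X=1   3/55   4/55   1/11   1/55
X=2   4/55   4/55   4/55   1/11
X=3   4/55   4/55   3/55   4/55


H(X,Y) = -Σ p(x,y) log₂ p(x,y)
  p(0,0)=2/55: -0.0364 × log₂(0.0364) = 0.1739
  p(0,1)=3/55: -0.0545 × log₂(0.0545) = 0.2289
  p(0,2)=3/55: -0.0545 × log₂(0.0545) = 0.2289
  p(0,3)=2/55: -0.0364 × log₂(0.0364) = 0.1739
  p(1,0)=3/55: -0.0545 × log₂(0.0545) = 0.2289
  p(1,1)=4/55: -0.0727 × log₂(0.0727) = 0.2750
  p(1,2)=1/11: -0.0909 × log₂(0.0909) = 0.3145
  p(1,3)=1/55: -0.0182 × log₂(0.0182) = 0.1051
  p(2,0)=4/55: -0.0727 × log₂(0.0727) = 0.2750
  p(2,1)=4/55: -0.0727 × log₂(0.0727) = 0.2750
  p(2,2)=4/55: -0.0727 × log₂(0.0727) = 0.2750
  p(2,3)=1/11: -0.0909 × log₂(0.0909) = 0.3145
  p(3,0)=4/55: -0.0727 × log₂(0.0727) = 0.2750
  p(3,1)=4/55: -0.0727 × log₂(0.0727) = 0.2750
  p(3,2)=3/55: -0.0545 × log₂(0.0545) = 0.2289
  p(3,3)=4/55: -0.0727 × log₂(0.0727) = 0.2750
H(X,Y) = 3.9225 bits


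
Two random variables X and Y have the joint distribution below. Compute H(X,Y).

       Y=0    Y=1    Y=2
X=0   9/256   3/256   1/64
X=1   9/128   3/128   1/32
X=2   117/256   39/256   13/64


H(X,Y) = -Σ p(x,y) log₂ p(x,y)
  p(0,0)=9/256: -0.0352 × log₂(0.0352) = 0.1698
  p(0,1)=3/256: -0.0117 × log₂(0.0117) = 0.0752
  p(0,2)=1/64: -0.0156 × log₂(0.0156) = 0.0938
  p(1,0)=9/128: -0.0703 × log₂(0.0703) = 0.2693
  p(1,1)=3/128: -0.0234 × log₂(0.0234) = 0.1269
  p(1,2)=1/32: -0.0312 × log₂(0.0312) = 0.1562
  p(2,0)=117/256: -0.4570 × log₂(0.4570) = 0.5163
  p(2,1)=39/256: -0.1523 × log₂(0.1523) = 0.4136
  p(2,2)=13/64: -0.2031 × log₂(0.2031) = 0.4671
H(X,Y) = 2.2881 bits


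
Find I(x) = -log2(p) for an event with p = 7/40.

Information content I(x) = -log₂(p(x))
I = -log₂(7/40) = -log₂(0.1750)
I = 2.5146 bits


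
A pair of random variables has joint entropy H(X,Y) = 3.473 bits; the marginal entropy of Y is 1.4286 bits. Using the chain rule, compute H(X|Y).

Chain rule: H(X,Y) = H(X|Y) + H(Y)
H(X|Y) = H(X,Y) - H(Y) = 3.473 - 1.4286 = 2.0444 bits


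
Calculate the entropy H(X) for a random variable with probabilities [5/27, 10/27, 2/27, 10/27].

H(X) = -Σ p(x) log₂ p(x)
  -5/27 × log₂(5/27) = 0.4505
  -10/27 × log₂(10/27) = 0.5307
  -2/27 × log₂(2/27) = 0.2781
  -10/27 × log₂(10/27) = 0.5307
H(X) = 1.7901 bits


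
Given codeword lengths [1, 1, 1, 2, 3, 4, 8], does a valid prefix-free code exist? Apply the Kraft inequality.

Kraft inequality: Σ 2^(-l_i) ≤ 1 for prefix-free code
Calculating: 2^(-1) + 2^(-1) + 2^(-1) + 2^(-2) + 2^(-3) + 2^(-4) + 2^(-8)
= 0.5 + 0.5 + 0.5 + 0.25 + 0.125 + 0.0625 + 0.00390625
= 1.9414
Since 1.9414 > 1, prefix-free code does not exist


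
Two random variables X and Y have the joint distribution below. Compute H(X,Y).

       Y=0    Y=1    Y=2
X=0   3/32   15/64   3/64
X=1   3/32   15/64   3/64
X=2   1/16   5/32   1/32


H(X,Y) = -Σ p(x,y) log₂ p(x,y)
  p(0,0)=3/32: -0.0938 × log₂(0.0938) = 0.3202
  p(0,1)=15/64: -0.2344 × log₂(0.2344) = 0.4906
  p(0,2)=3/64: -0.0469 × log₂(0.0469) = 0.2070
  p(1,0)=3/32: -0.0938 × log₂(0.0938) = 0.3202
  p(1,1)=15/64: -0.2344 × log₂(0.2344) = 0.4906
  p(1,2)=3/64: -0.0469 × log₂(0.0469) = 0.2070
  p(2,0)=1/16: -0.0625 × log₂(0.0625) = 0.2500
  p(2,1)=5/32: -0.1562 × log₂(0.1562) = 0.4184
  p(2,2)=1/32: -0.0312 × log₂(0.0312) = 0.1562
H(X,Y) = 2.8601 bits


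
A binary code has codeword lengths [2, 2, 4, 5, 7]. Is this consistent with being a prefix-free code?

Kraft inequality: Σ 2^(-l_i) ≤ 1 for prefix-free code
Calculating: 2^(-2) + 2^(-2) + 2^(-4) + 2^(-5) + 2^(-7)
= 0.25 + 0.25 + 0.0625 + 0.03125 + 0.0078125
= 0.6016
Since 0.6016 ≤ 1, prefix-free code exists


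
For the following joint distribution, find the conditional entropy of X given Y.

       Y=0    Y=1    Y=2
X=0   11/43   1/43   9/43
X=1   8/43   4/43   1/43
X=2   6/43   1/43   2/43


H(X|Y) = Σ_y p(y) H(X|Y=y)
  p(Y=0) = 25/43, H(X|Y=0) = 1.5413
  p(Y=1) = 6/43, H(X|Y=1) = 1.2516
  p(Y=2) = 12/43, H(X|Y=2) = 1.0409
H(X|Y) = 0.5814×1.5413 + 0.1395×1.2516 + 0.2791×1.0409 = 1.3612 bits


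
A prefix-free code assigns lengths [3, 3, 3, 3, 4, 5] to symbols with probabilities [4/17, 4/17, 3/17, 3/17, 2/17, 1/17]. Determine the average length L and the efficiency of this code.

Average length L = Σ p_i × l_i = 3.2353 bits
Entropy H = 2.4692 bits
Efficiency η = H/L × 100% = 76.32%


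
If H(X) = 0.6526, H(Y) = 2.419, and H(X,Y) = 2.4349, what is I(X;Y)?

I(X;Y) = H(X) + H(Y) - H(X,Y)
I(X;Y) = 0.6526 + 2.419 - 2.4349 = 0.6367 bits


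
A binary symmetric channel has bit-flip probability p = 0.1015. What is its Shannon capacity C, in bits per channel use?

For BSC with error probability p:
C = 1 - H(p) where H(p) is binary entropy
H(0.1015) = -0.1015 × log₂(0.1015) - 0.8985 × log₂(0.8985)
H(p) = 0.4737
C = 1 - 0.4737 = 0.5263 bits/use


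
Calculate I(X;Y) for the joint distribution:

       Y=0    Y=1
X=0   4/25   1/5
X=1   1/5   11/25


H(X) = 0.9427, H(Y) = 0.9427, H(X,Y) = 1.8729
I(X;Y) = H(X) + H(Y) - H(X,Y) = 0.0124 bits


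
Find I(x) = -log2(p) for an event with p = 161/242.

Information content I(x) = -log₂(p(x))
I = -log₂(161/242) = -log₂(0.6653)
I = 0.5879 bits


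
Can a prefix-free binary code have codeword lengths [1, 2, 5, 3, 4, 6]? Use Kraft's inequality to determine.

Kraft inequality: Σ 2^(-l_i) ≤ 1 for prefix-free code
Calculating: 2^(-1) + 2^(-2) + 2^(-5) + 2^(-3) + 2^(-4) + 2^(-6)
= 0.5 + 0.25 + 0.03125 + 0.125 + 0.0625 + 0.015625
= 0.9844
Since 0.9844 ≤ 1, prefix-free code exists


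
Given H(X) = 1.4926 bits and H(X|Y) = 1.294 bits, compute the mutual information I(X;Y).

I(X;Y) = H(X) - H(X|Y)
I(X;Y) = 1.4926 - 1.294 = 0.1986 bits


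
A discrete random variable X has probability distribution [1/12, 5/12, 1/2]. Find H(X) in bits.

H(X) = -Σ p(x) log₂ p(x)
  -1/12 × log₂(1/12) = 0.2987
  -5/12 × log₂(5/12) = 0.5263
  -1/2 × log₂(1/2) = 0.5000
H(X) = 1.3250 bits


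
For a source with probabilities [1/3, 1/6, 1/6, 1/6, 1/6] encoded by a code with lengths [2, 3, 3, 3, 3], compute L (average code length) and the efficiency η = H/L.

Average length L = Σ p_i × l_i = 2.6667 bits
Entropy H = 2.2516 bits
Efficiency η = H/L × 100% = 84.44%


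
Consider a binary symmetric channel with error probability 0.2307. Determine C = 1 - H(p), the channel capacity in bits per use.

For BSC with error probability p:
C = 1 - H(p) where H(p) is binary entropy
H(0.2307) = -0.2307 × log₂(0.2307) - 0.7693 × log₂(0.7693)
H(p) = 0.7792
C = 1 - 0.7792 = 0.2208 bits/use


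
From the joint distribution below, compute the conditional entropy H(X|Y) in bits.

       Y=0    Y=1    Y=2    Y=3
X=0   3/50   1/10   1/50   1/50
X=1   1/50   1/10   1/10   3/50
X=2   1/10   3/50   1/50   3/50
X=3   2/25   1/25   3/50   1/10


H(X|Y) = Σ_y p(y) H(X|Y=y)
  p(Y=0) = 13/50, H(X|Y=0) = 1.8262
  p(Y=1) = 3/10, H(X|Y=1) = 1.9086
  p(Y=2) = 1/5, H(X|Y=2) = 1.6855
  p(Y=3) = 6/25, H(X|Y=3) = 1.8250
H(X|Y) = 0.2600×1.8262 + 0.3000×1.9086 + 0.2000×1.6855 + 0.2400×1.8250 = 1.8225 bits


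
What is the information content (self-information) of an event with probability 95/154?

Information content I(x) = -log₂(p(x))
I = -log₂(95/154) = -log₂(0.6169)
I = 0.6969 bits


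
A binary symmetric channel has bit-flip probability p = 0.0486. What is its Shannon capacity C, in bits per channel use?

For BSC with error probability p:
C = 1 - H(p) where H(p) is binary entropy
H(0.0486) = -0.0486 × log₂(0.0486) - 0.9514 × log₂(0.9514)
H(p) = 0.2804
C = 1 - 0.2804 = 0.7196 bits/use


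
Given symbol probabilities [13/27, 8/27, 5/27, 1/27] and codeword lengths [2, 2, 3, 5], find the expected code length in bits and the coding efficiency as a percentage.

Average length L = Σ p_i × l_i = 2.2963 bits
Entropy H = 1.6543 bits
Efficiency η = H/L × 100% = 72.04%


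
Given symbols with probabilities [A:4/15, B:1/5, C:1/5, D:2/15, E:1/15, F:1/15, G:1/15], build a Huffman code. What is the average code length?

Huffman tree construction:
Combine smallest probabilities repeatedly
Resulting codes:
  A: 10 (length 2)
  B: 111 (length 3)
  C: 00 (length 2)
  D: 011 (length 3)
  E: 1100 (length 4)
  F: 1101 (length 4)
  G: 010 (length 3)
Average length = Σ p(s) × length(s) = 2.6667 bits


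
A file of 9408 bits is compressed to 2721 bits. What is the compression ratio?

Compression ratio = Original / Compressed
= 9408 / 2721 = 3.46:1


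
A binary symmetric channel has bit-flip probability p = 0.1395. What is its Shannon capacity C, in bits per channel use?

For BSC with error probability p:
C = 1 - H(p) where H(p) is binary entropy
H(0.1395) = -0.1395 × log₂(0.1395) - 0.8605 × log₂(0.8605)
H(p) = 0.5829
C = 1 - 0.5829 = 0.4171 bits/use


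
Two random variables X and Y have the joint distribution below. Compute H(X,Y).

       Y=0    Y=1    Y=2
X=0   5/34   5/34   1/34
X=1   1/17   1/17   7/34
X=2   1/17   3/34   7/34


H(X,Y) = -Σ p(x,y) log₂ p(x,y)
  p(0,0)=5/34: -0.1471 × log₂(0.1471) = 0.4067
  p(0,1)=5/34: -0.1471 × log₂(0.1471) = 0.4067
  p(0,2)=1/34: -0.0294 × log₂(0.0294) = 0.1496
  p(1,0)=1/17: -0.0588 × log₂(0.0588) = 0.2404
  p(1,1)=1/17: -0.0588 × log₂(0.0588) = 0.2404
  p(1,2)=7/34: -0.2059 × log₂(0.2059) = 0.4694
  p(2,0)=1/17: -0.0588 × log₂(0.0588) = 0.2404
  p(2,1)=3/34: -0.0882 × log₂(0.0882) = 0.3090
  p(2,2)=7/34: -0.2059 × log₂(0.2059) = 0.4694
H(X,Y) = 2.9323 bits


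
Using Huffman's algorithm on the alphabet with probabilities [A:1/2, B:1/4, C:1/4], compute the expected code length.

Huffman tree construction:
Combine smallest probabilities repeatedly
Resulting codes:
  A: 0 (length 1)
  B: 10 (length 2)
  C: 11 (length 2)
Average length = Σ p(s) × length(s) = 1.5000 bits


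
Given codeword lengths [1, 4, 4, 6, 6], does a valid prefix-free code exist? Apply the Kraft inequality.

Kraft inequality: Σ 2^(-l_i) ≤ 1 for prefix-free code
Calculating: 2^(-1) + 2^(-4) + 2^(-4) + 2^(-6) + 2^(-6)
= 0.5 + 0.0625 + 0.0625 + 0.015625 + 0.015625
= 0.6562
Since 0.6562 ≤ 1, prefix-free code exists


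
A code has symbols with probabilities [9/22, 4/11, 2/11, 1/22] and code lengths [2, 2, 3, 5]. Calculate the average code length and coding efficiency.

Average length L = Σ p_i × l_i = 2.3182 bits
Entropy H = 1.7081 bits
Efficiency η = H/L × 100% = 73.68%


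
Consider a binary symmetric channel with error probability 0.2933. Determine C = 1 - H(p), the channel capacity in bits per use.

For BSC with error probability p:
C = 1 - H(p) where H(p) is binary entropy
H(0.2933) = -0.2933 × log₂(0.2933) - 0.7067 × log₂(0.7067)
H(p) = 0.8729
C = 1 - 0.8729 = 0.1271 bits/use


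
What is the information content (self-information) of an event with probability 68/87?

Information content I(x) = -log₂(p(x))
I = -log₂(68/87) = -log₂(0.7816)
I = 0.3555 bits


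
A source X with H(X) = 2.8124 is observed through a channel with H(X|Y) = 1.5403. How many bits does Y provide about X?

I(X;Y) = H(X) - H(X|Y)
I(X;Y) = 2.8124 - 1.5403 = 1.2721 bits


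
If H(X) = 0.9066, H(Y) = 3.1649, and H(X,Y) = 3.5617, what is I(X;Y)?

I(X;Y) = H(X) + H(Y) - H(X,Y)
I(X;Y) = 0.9066 + 3.1649 - 3.5617 = 0.5098 bits


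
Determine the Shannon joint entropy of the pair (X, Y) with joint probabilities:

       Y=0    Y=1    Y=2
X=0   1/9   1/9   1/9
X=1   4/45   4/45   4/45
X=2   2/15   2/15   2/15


H(X,Y) = -Σ p(x,y) log₂ p(x,y)
  p(0,0)=1/9: -0.1111 × log₂(0.1111) = 0.3522
  p(0,1)=1/9: -0.1111 × log₂(0.1111) = 0.3522
  p(0,2)=1/9: -0.1111 × log₂(0.1111) = 0.3522
  p(1,0)=4/45: -0.0889 × log₂(0.0889) = 0.3104
  p(1,1)=4/45: -0.0889 × log₂(0.0889) = 0.3104
  p(1,2)=4/45: -0.0889 × log₂(0.0889) = 0.3104
  p(2,0)=2/15: -0.1333 × log₂(0.1333) = 0.3876
  p(2,1)=2/15: -0.1333 × log₂(0.1333) = 0.3876
  p(2,2)=2/15: -0.1333 × log₂(0.1333) = 0.3876
H(X,Y) = 3.1506 bits


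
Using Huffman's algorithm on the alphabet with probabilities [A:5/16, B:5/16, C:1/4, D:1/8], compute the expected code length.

Huffman tree construction:
Combine smallest probabilities repeatedly
Resulting codes:
  A: 10 (length 2)
  B: 11 (length 2)
  C: 01 (length 2)
  D: 00 (length 2)
Average length = Σ p(s) × length(s) = 2.0000 bits


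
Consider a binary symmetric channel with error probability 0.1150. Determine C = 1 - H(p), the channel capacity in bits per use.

For BSC with error probability p:
C = 1 - H(p) where H(p) is binary entropy
H(0.1150) = -0.1150 × log₂(0.1150) - 0.8850 × log₂(0.8850)
H(p) = 0.5148
C = 1 - 0.5148 = 0.4852 bits/use


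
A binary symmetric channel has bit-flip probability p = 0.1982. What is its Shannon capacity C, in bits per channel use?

For BSC with error probability p:
C = 1 - H(p) where H(p) is binary entropy
H(0.1982) = -0.1982 × log₂(0.1982) - 0.8018 × log₂(0.8018)
H(p) = 0.7183
C = 1 - 0.7183 = 0.2817 bits/use


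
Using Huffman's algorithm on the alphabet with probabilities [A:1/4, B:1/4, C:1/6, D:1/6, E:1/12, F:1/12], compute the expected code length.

Huffman tree construction:
Combine smallest probabilities repeatedly
Resulting codes:
  A: 01 (length 2)
  B: 10 (length 2)
  C: 110 (length 3)
  D: 111 (length 3)
  E: 000 (length 3)
  F: 001 (length 3)
Average length = Σ p(s) × length(s) = 2.5000 bits


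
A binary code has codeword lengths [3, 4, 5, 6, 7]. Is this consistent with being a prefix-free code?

Kraft inequality: Σ 2^(-l_i) ≤ 1 for prefix-free code
Calculating: 2^(-3) + 2^(-4) + 2^(-5) + 2^(-6) + 2^(-7)
= 0.125 + 0.0625 + 0.03125 + 0.015625 + 0.0078125
= 0.2422
Since 0.2422 ≤ 1, prefix-free code exists


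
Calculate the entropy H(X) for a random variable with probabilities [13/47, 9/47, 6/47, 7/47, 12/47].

H(X) = -Σ p(x) log₂ p(x)
  -13/47 × log₂(13/47) = 0.5128
  -9/47 × log₂(9/47) = 0.4566
  -6/47 × log₂(6/47) = 0.3791
  -7/47 × log₂(7/47) = 0.4092
  -12/47 × log₂(12/47) = 0.5029
H(X) = 2.2606 bits


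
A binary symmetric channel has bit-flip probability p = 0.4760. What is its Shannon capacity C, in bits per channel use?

For BSC with error probability p:
C = 1 - H(p) where H(p) is binary entropy
H(0.4760) = -0.4760 × log₂(0.4760) - 0.5240 × log₂(0.5240)
H(p) = 0.9983
C = 1 - 0.9983 = 0.0017 bits/use


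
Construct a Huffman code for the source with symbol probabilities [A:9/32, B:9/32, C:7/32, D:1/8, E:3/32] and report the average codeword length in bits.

Huffman tree construction:
Combine smallest probabilities repeatedly
Resulting codes:
  A: 10 (length 2)
  B: 11 (length 2)
  C: 00 (length 2)
  D: 011 (length 3)
  E: 010 (length 3)
Average length = Σ p(s) × length(s) = 2.2188 bits


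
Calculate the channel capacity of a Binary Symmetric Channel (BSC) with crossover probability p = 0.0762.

For BSC with error probability p:
C = 1 - H(p) where H(p) is binary entropy
H(0.0762) = -0.0762 × log₂(0.0762) - 0.9238 × log₂(0.9238)
H(p) = 0.3886
C = 1 - 0.3886 = 0.6114 bits/use


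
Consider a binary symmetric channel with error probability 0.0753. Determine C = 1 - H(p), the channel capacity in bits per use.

For BSC with error probability p:
C = 1 - H(p) where H(p) is binary entropy
H(0.0753) = -0.0753 × log₂(0.0753) - 0.9247 × log₂(0.9247)
H(p) = 0.3854
C = 1 - 0.3854 = 0.6146 bits/use


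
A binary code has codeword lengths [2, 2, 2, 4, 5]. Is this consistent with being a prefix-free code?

Kraft inequality: Σ 2^(-l_i) ≤ 1 for prefix-free code
Calculating: 2^(-2) + 2^(-2) + 2^(-2) + 2^(-4) + 2^(-5)
= 0.25 + 0.25 + 0.25 + 0.0625 + 0.03125
= 0.8438
Since 0.8438 ≤ 1, prefix-free code exists


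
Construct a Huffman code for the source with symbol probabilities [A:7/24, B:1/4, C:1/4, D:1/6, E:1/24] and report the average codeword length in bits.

Huffman tree construction:
Combine smallest probabilities repeatedly
Resulting codes:
  A: 11 (length 2)
  B: 01 (length 2)
  C: 10 (length 2)
  D: 001 (length 3)
  E: 000 (length 3)
Average length = Σ p(s) × length(s) = 2.2083 bits


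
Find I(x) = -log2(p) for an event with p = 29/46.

Information content I(x) = -log₂(p(x))
I = -log₂(29/46) = -log₂(0.6304)
I = 0.6656 bits


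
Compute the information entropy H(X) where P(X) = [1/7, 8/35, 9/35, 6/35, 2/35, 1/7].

H(X) = -Σ p(x) log₂ p(x)
  -1/7 × log₂(1/7) = 0.4011
  -8/35 × log₂(8/35) = 0.4867
  -9/35 × log₂(9/35) = 0.5038
  -6/35 × log₂(6/35) = 0.4362
  -2/35 × log₂(2/35) = 0.2360
  -1/7 × log₂(1/7) = 0.4011
H(X) = 2.4648 bits


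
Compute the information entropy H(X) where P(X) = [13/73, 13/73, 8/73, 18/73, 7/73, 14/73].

H(X) = -Σ p(x) log₂ p(x)
  -13/73 × log₂(13/73) = 0.4433
  -13/73 × log₂(13/73) = 0.4433
  -8/73 × log₂(8/73) = 0.3496
  -18/73 × log₂(18/73) = 0.4981
  -7/73 × log₂(7/73) = 0.3243
  -14/73 × log₂(14/73) = 0.4569
H(X) = 2.5155 bits


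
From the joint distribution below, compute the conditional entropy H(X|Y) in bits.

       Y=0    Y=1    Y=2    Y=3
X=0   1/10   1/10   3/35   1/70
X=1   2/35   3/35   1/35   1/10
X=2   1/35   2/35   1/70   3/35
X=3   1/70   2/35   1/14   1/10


H(X|Y) = Σ_y p(y) H(X|Y=y)
  p(Y=0) = 1/5, H(X|Y=0) = 1.6894
  p(Y=1) = 3/10, H(X|Y=1) = 1.9561
  p(Y=2) = 1/5, H(X|Y=2) = 1.7274
  p(Y=3) = 3/10, H(X|Y=3) = 1.7822
H(X|Y) = 0.2000×1.6894 + 0.3000×1.9561 + 0.2000×1.7274 + 0.3000×1.7822 = 1.8048 bits


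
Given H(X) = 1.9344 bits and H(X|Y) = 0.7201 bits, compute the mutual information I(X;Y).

I(X;Y) = H(X) - H(X|Y)
I(X;Y) = 1.9344 - 0.7201 = 1.2143 bits


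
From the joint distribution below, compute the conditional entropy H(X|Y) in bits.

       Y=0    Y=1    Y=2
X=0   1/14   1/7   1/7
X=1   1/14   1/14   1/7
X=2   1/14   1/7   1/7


H(X|Y) = Σ_y p(y) H(X|Y=y)
  p(Y=0) = 3/14, H(X|Y=0) = 1.5850
  p(Y=1) = 5/14, H(X|Y=1) = 1.5219
  p(Y=2) = 3/7, H(X|Y=2) = 1.5850
H(X|Y) = 0.2143×1.5850 + 0.3571×1.5219 + 0.4286×1.5850 = 1.5625 bits


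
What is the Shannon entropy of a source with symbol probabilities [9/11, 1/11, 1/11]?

H(X) = -Σ p(x) log₂ p(x)
  -9/11 × log₂(9/11) = 0.2369
  -1/11 × log₂(1/11) = 0.3145
  -1/11 × log₂(1/11) = 0.3145
H(X) = 0.8659 bits


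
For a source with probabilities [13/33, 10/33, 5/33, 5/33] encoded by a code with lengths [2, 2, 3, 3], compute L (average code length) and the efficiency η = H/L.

Average length L = Σ p_i × l_i = 2.3030 bits
Entropy H = 1.8764 bits
Efficiency η = H/L × 100% = 81.47%


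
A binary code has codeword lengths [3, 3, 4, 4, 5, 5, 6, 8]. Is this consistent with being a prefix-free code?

Kraft inequality: Σ 2^(-l_i) ≤ 1 for prefix-free code
Calculating: 2^(-3) + 2^(-3) + 2^(-4) + 2^(-4) + 2^(-5) + 2^(-5) + 2^(-6) + 2^(-8)
= 0.125 + 0.125 + 0.0625 + 0.0625 + 0.03125 + 0.03125 + 0.015625 + 0.00390625
= 0.4570
Since 0.4570 ≤ 1, prefix-free code exists
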